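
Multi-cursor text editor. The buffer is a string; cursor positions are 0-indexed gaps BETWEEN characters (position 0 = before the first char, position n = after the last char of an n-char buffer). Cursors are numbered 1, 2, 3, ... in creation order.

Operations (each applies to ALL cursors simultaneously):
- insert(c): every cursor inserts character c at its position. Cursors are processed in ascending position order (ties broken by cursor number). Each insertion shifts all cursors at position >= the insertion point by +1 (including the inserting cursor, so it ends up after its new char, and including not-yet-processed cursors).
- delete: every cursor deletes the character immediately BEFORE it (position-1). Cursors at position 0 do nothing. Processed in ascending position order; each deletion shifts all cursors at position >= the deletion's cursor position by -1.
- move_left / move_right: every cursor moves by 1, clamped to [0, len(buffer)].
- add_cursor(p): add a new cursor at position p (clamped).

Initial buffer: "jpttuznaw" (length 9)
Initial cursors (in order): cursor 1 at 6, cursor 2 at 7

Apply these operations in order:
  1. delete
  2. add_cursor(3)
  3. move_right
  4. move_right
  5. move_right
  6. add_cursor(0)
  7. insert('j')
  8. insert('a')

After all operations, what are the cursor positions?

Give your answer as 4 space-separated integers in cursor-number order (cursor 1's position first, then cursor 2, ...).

After op 1 (delete): buffer="jpttuaw" (len 7), cursors c1@5 c2@5, authorship .......
After op 2 (add_cursor(3)): buffer="jpttuaw" (len 7), cursors c3@3 c1@5 c2@5, authorship .......
After op 3 (move_right): buffer="jpttuaw" (len 7), cursors c3@4 c1@6 c2@6, authorship .......
After op 4 (move_right): buffer="jpttuaw" (len 7), cursors c3@5 c1@7 c2@7, authorship .......
After op 5 (move_right): buffer="jpttuaw" (len 7), cursors c3@6 c1@7 c2@7, authorship .......
After op 6 (add_cursor(0)): buffer="jpttuaw" (len 7), cursors c4@0 c3@6 c1@7 c2@7, authorship .......
After op 7 (insert('j')): buffer="jjpttuajwjj" (len 11), cursors c4@1 c3@8 c1@11 c2@11, authorship 4......3.12
After op 8 (insert('a')): buffer="jajpttuajawjjaa" (len 15), cursors c4@2 c3@10 c1@15 c2@15, authorship 44......33.1212

Answer: 15 15 10 2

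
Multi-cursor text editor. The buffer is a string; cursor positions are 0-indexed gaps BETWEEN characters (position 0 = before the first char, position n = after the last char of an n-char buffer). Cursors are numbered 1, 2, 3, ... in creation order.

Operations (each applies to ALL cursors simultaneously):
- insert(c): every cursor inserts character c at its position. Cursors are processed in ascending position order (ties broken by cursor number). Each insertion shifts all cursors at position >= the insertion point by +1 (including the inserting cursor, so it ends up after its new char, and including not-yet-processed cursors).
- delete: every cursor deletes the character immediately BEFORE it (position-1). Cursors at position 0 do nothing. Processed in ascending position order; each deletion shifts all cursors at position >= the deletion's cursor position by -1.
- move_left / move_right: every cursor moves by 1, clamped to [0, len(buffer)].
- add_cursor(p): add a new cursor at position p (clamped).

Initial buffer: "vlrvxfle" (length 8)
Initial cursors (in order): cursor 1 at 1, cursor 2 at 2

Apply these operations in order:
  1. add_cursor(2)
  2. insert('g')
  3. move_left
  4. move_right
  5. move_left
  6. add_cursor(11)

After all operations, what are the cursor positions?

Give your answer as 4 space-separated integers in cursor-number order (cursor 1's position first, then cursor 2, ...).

Answer: 1 4 4 11

Derivation:
After op 1 (add_cursor(2)): buffer="vlrvxfle" (len 8), cursors c1@1 c2@2 c3@2, authorship ........
After op 2 (insert('g')): buffer="vglggrvxfle" (len 11), cursors c1@2 c2@5 c3@5, authorship .1.23......
After op 3 (move_left): buffer="vglggrvxfle" (len 11), cursors c1@1 c2@4 c3@4, authorship .1.23......
After op 4 (move_right): buffer="vglggrvxfle" (len 11), cursors c1@2 c2@5 c3@5, authorship .1.23......
After op 5 (move_left): buffer="vglggrvxfle" (len 11), cursors c1@1 c2@4 c3@4, authorship .1.23......
After op 6 (add_cursor(11)): buffer="vglggrvxfle" (len 11), cursors c1@1 c2@4 c3@4 c4@11, authorship .1.23......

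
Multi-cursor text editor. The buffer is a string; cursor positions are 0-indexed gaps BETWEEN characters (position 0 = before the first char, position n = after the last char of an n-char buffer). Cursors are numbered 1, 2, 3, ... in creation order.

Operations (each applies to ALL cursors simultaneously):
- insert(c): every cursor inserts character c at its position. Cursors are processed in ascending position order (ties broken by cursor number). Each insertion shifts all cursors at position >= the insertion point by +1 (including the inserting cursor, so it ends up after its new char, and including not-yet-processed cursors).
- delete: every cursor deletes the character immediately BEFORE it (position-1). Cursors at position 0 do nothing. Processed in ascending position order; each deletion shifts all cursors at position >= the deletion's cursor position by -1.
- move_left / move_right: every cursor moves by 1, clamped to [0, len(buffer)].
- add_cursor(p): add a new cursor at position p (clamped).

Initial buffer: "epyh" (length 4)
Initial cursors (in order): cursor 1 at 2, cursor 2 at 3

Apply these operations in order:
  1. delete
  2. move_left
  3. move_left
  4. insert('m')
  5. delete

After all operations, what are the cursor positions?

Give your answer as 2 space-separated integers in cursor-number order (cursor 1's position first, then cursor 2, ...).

Answer: 0 0

Derivation:
After op 1 (delete): buffer="eh" (len 2), cursors c1@1 c2@1, authorship ..
After op 2 (move_left): buffer="eh" (len 2), cursors c1@0 c2@0, authorship ..
After op 3 (move_left): buffer="eh" (len 2), cursors c1@0 c2@0, authorship ..
After op 4 (insert('m')): buffer="mmeh" (len 4), cursors c1@2 c2@2, authorship 12..
After op 5 (delete): buffer="eh" (len 2), cursors c1@0 c2@0, authorship ..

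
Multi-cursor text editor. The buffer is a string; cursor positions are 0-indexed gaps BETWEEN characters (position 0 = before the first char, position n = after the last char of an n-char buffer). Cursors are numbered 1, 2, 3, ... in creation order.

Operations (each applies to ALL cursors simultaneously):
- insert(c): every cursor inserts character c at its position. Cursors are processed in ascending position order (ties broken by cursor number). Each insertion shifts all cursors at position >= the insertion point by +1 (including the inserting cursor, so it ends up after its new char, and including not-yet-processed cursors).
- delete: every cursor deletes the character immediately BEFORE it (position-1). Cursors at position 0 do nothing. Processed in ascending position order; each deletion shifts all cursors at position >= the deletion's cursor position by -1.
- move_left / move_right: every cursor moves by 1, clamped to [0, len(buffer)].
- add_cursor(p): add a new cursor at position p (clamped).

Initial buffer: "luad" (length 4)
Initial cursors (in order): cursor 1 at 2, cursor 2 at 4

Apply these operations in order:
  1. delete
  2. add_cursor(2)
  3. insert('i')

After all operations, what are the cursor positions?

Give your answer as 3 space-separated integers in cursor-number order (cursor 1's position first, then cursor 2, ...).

After op 1 (delete): buffer="la" (len 2), cursors c1@1 c2@2, authorship ..
After op 2 (add_cursor(2)): buffer="la" (len 2), cursors c1@1 c2@2 c3@2, authorship ..
After op 3 (insert('i')): buffer="liaii" (len 5), cursors c1@2 c2@5 c3@5, authorship .1.23

Answer: 2 5 5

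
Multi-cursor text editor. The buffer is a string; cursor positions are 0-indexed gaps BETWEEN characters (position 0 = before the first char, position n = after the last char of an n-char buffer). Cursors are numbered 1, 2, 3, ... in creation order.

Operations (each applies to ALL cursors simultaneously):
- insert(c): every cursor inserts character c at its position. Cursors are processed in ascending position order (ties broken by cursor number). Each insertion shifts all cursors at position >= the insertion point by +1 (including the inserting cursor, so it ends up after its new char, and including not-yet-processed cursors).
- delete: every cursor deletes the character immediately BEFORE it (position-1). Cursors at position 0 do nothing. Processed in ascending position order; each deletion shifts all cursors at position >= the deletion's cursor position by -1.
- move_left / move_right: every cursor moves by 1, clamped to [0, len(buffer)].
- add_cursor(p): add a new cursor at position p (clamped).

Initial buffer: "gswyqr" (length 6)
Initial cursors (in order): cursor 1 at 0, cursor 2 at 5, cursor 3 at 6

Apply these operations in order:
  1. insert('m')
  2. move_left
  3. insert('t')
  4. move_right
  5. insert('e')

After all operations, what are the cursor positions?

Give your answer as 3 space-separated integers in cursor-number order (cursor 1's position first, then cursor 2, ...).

After op 1 (insert('m')): buffer="mgswyqmrm" (len 9), cursors c1@1 c2@7 c3@9, authorship 1.....2.3
After op 2 (move_left): buffer="mgswyqmrm" (len 9), cursors c1@0 c2@6 c3@8, authorship 1.....2.3
After op 3 (insert('t')): buffer="tmgswyqtmrtm" (len 12), cursors c1@1 c2@8 c3@11, authorship 11.....22.33
After op 4 (move_right): buffer="tmgswyqtmrtm" (len 12), cursors c1@2 c2@9 c3@12, authorship 11.....22.33
After op 5 (insert('e')): buffer="tmegswyqtmertme" (len 15), cursors c1@3 c2@11 c3@15, authorship 111.....222.333

Answer: 3 11 15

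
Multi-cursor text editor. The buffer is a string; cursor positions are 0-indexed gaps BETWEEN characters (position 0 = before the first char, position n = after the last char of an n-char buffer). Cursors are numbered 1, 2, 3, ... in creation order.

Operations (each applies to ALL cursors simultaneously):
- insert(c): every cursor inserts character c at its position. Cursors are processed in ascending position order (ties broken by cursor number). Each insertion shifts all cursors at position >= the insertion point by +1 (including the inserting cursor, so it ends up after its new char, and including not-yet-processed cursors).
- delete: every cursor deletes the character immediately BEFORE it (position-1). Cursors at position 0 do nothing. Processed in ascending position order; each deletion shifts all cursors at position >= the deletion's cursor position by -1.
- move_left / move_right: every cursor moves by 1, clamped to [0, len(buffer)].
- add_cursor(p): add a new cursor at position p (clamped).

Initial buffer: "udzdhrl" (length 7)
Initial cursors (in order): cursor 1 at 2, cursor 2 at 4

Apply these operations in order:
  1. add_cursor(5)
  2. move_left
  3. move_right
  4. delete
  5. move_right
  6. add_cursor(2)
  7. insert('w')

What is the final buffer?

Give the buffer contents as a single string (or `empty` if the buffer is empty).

Answer: uzwwrwwl

Derivation:
After op 1 (add_cursor(5)): buffer="udzdhrl" (len 7), cursors c1@2 c2@4 c3@5, authorship .......
After op 2 (move_left): buffer="udzdhrl" (len 7), cursors c1@1 c2@3 c3@4, authorship .......
After op 3 (move_right): buffer="udzdhrl" (len 7), cursors c1@2 c2@4 c3@5, authorship .......
After op 4 (delete): buffer="uzrl" (len 4), cursors c1@1 c2@2 c3@2, authorship ....
After op 5 (move_right): buffer="uzrl" (len 4), cursors c1@2 c2@3 c3@3, authorship ....
After op 6 (add_cursor(2)): buffer="uzrl" (len 4), cursors c1@2 c4@2 c2@3 c3@3, authorship ....
After op 7 (insert('w')): buffer="uzwwrwwl" (len 8), cursors c1@4 c4@4 c2@7 c3@7, authorship ..14.23.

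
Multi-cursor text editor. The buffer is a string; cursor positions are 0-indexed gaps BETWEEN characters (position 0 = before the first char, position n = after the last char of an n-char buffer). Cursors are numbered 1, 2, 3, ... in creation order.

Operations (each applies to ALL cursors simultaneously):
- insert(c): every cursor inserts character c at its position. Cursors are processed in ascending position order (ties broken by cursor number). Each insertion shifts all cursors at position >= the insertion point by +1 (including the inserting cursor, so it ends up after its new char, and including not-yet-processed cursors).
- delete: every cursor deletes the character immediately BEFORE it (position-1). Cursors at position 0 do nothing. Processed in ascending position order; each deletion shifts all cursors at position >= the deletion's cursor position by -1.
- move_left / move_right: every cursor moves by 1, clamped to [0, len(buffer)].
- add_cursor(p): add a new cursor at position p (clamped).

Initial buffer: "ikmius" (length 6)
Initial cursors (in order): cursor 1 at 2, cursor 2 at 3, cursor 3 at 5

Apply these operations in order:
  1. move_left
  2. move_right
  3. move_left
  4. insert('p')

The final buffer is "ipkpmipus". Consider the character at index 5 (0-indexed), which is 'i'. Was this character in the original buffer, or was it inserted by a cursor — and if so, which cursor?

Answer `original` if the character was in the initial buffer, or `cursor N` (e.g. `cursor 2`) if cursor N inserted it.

Answer: original

Derivation:
After op 1 (move_left): buffer="ikmius" (len 6), cursors c1@1 c2@2 c3@4, authorship ......
After op 2 (move_right): buffer="ikmius" (len 6), cursors c1@2 c2@3 c3@5, authorship ......
After op 3 (move_left): buffer="ikmius" (len 6), cursors c1@1 c2@2 c3@4, authorship ......
After op 4 (insert('p')): buffer="ipkpmipus" (len 9), cursors c1@2 c2@4 c3@7, authorship .1.2..3..
Authorship (.=original, N=cursor N): . 1 . 2 . . 3 . .
Index 5: author = original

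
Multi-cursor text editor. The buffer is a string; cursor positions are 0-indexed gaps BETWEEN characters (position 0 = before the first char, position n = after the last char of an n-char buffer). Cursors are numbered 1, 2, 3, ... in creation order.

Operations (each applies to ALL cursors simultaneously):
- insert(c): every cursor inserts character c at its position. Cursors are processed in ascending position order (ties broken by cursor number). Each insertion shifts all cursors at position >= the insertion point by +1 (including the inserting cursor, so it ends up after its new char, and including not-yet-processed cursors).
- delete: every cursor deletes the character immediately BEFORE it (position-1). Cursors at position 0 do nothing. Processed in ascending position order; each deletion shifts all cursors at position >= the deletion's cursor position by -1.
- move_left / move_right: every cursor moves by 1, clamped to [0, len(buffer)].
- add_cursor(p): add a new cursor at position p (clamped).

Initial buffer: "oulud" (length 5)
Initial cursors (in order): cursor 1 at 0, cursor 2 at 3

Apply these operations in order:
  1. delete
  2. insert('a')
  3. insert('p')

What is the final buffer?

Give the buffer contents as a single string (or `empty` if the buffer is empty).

After op 1 (delete): buffer="ouud" (len 4), cursors c1@0 c2@2, authorship ....
After op 2 (insert('a')): buffer="aouaud" (len 6), cursors c1@1 c2@4, authorship 1..2..
After op 3 (insert('p')): buffer="apouapud" (len 8), cursors c1@2 c2@6, authorship 11..22..

Answer: apouapud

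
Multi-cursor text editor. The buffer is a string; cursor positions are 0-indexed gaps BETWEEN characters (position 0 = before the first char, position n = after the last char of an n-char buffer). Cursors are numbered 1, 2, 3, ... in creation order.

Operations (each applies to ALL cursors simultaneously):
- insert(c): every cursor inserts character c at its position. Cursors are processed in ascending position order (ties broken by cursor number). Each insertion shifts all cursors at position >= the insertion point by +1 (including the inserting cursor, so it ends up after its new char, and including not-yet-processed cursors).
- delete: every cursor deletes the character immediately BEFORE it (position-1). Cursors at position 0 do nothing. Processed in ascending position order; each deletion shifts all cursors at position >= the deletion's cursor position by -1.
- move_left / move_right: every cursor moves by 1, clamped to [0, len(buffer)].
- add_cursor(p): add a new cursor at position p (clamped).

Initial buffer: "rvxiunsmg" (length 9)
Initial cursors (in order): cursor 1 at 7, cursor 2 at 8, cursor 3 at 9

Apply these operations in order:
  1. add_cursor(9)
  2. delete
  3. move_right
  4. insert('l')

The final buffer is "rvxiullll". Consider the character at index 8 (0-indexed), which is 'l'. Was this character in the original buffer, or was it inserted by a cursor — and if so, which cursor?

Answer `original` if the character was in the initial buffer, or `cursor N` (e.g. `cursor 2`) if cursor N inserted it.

After op 1 (add_cursor(9)): buffer="rvxiunsmg" (len 9), cursors c1@7 c2@8 c3@9 c4@9, authorship .........
After op 2 (delete): buffer="rvxiu" (len 5), cursors c1@5 c2@5 c3@5 c4@5, authorship .....
After op 3 (move_right): buffer="rvxiu" (len 5), cursors c1@5 c2@5 c3@5 c4@5, authorship .....
After op 4 (insert('l')): buffer="rvxiullll" (len 9), cursors c1@9 c2@9 c3@9 c4@9, authorship .....1234
Authorship (.=original, N=cursor N): . . . . . 1 2 3 4
Index 8: author = 4

Answer: cursor 4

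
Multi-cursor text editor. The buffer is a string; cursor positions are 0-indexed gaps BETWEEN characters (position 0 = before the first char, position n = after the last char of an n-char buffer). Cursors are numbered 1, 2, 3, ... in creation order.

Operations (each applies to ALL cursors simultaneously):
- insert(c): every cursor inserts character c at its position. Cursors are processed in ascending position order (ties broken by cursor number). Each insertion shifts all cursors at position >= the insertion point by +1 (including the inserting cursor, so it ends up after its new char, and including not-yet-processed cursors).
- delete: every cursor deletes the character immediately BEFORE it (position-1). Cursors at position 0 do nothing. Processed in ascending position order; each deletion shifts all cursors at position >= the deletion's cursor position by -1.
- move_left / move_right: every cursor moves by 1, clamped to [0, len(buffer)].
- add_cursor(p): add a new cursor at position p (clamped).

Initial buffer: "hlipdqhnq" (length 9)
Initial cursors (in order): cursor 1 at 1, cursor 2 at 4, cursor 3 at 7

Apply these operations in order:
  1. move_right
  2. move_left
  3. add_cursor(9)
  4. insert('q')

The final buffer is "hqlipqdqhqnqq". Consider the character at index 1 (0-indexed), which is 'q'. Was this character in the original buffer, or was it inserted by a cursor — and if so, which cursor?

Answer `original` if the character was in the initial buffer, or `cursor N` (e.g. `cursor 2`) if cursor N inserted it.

After op 1 (move_right): buffer="hlipdqhnq" (len 9), cursors c1@2 c2@5 c3@8, authorship .........
After op 2 (move_left): buffer="hlipdqhnq" (len 9), cursors c1@1 c2@4 c3@7, authorship .........
After op 3 (add_cursor(9)): buffer="hlipdqhnq" (len 9), cursors c1@1 c2@4 c3@7 c4@9, authorship .........
After op 4 (insert('q')): buffer="hqlipqdqhqnqq" (len 13), cursors c1@2 c2@6 c3@10 c4@13, authorship .1...2...3..4
Authorship (.=original, N=cursor N): . 1 . . . 2 . . . 3 . . 4
Index 1: author = 1

Answer: cursor 1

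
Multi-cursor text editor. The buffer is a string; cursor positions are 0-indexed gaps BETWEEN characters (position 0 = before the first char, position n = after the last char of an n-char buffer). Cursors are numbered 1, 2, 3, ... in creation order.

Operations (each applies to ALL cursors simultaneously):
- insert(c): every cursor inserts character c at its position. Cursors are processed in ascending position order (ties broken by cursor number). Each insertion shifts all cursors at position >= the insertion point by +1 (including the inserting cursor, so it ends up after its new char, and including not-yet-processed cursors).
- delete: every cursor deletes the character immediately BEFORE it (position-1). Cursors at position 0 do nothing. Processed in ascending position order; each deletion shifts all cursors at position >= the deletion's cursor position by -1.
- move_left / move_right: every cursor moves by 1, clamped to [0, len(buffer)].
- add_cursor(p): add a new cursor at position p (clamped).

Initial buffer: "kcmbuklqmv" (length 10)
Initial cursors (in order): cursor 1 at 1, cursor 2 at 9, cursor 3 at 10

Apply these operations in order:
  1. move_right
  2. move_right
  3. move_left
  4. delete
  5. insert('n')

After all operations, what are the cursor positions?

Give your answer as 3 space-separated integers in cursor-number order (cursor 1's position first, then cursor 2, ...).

After op 1 (move_right): buffer="kcmbuklqmv" (len 10), cursors c1@2 c2@10 c3@10, authorship ..........
After op 2 (move_right): buffer="kcmbuklqmv" (len 10), cursors c1@3 c2@10 c3@10, authorship ..........
After op 3 (move_left): buffer="kcmbuklqmv" (len 10), cursors c1@2 c2@9 c3@9, authorship ..........
After op 4 (delete): buffer="kmbuklv" (len 7), cursors c1@1 c2@6 c3@6, authorship .......
After op 5 (insert('n')): buffer="knmbuklnnv" (len 10), cursors c1@2 c2@9 c3@9, authorship .1.....23.

Answer: 2 9 9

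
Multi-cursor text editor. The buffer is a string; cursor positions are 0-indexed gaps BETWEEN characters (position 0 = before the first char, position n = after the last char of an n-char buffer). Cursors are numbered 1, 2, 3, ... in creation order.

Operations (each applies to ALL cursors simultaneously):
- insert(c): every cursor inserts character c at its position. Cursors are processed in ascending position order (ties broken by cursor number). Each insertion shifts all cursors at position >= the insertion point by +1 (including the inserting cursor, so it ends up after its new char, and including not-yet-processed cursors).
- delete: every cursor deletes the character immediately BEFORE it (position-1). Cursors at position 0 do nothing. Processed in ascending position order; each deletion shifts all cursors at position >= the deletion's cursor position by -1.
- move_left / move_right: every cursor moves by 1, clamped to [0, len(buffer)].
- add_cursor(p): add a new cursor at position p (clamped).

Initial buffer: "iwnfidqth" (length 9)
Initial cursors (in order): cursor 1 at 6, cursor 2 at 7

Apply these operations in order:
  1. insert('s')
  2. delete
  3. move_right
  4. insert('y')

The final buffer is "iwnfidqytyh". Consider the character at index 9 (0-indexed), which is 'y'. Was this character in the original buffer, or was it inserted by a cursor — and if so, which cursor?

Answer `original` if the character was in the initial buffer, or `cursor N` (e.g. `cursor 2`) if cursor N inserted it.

After op 1 (insert('s')): buffer="iwnfidsqsth" (len 11), cursors c1@7 c2@9, authorship ......1.2..
After op 2 (delete): buffer="iwnfidqth" (len 9), cursors c1@6 c2@7, authorship .........
After op 3 (move_right): buffer="iwnfidqth" (len 9), cursors c1@7 c2@8, authorship .........
After op 4 (insert('y')): buffer="iwnfidqytyh" (len 11), cursors c1@8 c2@10, authorship .......1.2.
Authorship (.=original, N=cursor N): . . . . . . . 1 . 2 .
Index 9: author = 2

Answer: cursor 2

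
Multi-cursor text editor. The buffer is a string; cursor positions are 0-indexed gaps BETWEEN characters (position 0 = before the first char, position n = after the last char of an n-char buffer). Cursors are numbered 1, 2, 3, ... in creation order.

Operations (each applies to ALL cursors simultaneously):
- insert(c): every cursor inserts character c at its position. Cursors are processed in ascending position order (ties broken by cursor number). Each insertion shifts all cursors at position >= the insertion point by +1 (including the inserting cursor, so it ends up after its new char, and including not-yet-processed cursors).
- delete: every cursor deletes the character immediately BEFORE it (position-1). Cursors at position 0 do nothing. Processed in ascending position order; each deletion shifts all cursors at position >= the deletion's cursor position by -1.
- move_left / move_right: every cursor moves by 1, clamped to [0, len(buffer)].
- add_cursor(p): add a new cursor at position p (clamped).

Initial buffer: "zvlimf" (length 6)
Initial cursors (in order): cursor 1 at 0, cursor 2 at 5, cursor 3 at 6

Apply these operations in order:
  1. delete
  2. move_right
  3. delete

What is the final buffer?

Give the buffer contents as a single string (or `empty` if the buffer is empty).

After op 1 (delete): buffer="zvli" (len 4), cursors c1@0 c2@4 c3@4, authorship ....
After op 2 (move_right): buffer="zvli" (len 4), cursors c1@1 c2@4 c3@4, authorship ....
After op 3 (delete): buffer="v" (len 1), cursors c1@0 c2@1 c3@1, authorship .

Answer: v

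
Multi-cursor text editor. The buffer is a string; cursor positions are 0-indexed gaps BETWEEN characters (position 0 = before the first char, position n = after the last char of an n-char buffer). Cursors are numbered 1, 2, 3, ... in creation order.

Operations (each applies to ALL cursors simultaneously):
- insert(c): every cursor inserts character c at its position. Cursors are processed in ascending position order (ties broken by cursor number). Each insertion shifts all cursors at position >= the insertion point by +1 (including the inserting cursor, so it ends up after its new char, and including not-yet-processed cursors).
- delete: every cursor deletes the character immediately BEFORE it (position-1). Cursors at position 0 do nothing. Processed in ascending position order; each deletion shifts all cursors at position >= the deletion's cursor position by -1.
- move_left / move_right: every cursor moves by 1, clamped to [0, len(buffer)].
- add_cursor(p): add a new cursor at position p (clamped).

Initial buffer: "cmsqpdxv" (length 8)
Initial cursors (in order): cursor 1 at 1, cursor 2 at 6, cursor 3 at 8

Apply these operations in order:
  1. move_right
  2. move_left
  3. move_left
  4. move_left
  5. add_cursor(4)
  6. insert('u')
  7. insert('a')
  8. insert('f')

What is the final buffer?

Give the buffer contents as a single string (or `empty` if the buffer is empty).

Answer: uafcmsquuaaffpuafdxv

Derivation:
After op 1 (move_right): buffer="cmsqpdxv" (len 8), cursors c1@2 c2@7 c3@8, authorship ........
After op 2 (move_left): buffer="cmsqpdxv" (len 8), cursors c1@1 c2@6 c3@7, authorship ........
After op 3 (move_left): buffer="cmsqpdxv" (len 8), cursors c1@0 c2@5 c3@6, authorship ........
After op 4 (move_left): buffer="cmsqpdxv" (len 8), cursors c1@0 c2@4 c3@5, authorship ........
After op 5 (add_cursor(4)): buffer="cmsqpdxv" (len 8), cursors c1@0 c2@4 c4@4 c3@5, authorship ........
After op 6 (insert('u')): buffer="ucmsquupudxv" (len 12), cursors c1@1 c2@7 c4@7 c3@9, authorship 1....24.3...
After op 7 (insert('a')): buffer="uacmsquuaapuadxv" (len 16), cursors c1@2 c2@10 c4@10 c3@13, authorship 11....2424.33...
After op 8 (insert('f')): buffer="uafcmsquuaaffpuafdxv" (len 20), cursors c1@3 c2@13 c4@13 c3@17, authorship 111....242424.333...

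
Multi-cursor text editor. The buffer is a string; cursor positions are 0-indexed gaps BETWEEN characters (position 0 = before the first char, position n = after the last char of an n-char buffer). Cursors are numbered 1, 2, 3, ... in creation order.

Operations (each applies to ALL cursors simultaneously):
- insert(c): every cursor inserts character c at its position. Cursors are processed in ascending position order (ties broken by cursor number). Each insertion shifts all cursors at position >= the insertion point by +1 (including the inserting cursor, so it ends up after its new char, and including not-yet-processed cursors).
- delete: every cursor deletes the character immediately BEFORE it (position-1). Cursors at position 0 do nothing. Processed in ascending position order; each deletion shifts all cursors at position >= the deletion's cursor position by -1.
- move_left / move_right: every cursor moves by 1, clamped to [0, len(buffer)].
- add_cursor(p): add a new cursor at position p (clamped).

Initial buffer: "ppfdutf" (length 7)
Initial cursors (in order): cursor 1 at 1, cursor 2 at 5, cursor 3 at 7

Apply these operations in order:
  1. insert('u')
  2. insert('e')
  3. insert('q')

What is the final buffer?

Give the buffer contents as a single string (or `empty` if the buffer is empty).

After op 1 (insert('u')): buffer="pupfduutfu" (len 10), cursors c1@2 c2@7 c3@10, authorship .1....2..3
After op 2 (insert('e')): buffer="puepfduuetfue" (len 13), cursors c1@3 c2@9 c3@13, authorship .11....22..33
After op 3 (insert('q')): buffer="pueqpfduueqtfueq" (len 16), cursors c1@4 c2@11 c3@16, authorship .111....222..333

Answer: pueqpfduueqtfueq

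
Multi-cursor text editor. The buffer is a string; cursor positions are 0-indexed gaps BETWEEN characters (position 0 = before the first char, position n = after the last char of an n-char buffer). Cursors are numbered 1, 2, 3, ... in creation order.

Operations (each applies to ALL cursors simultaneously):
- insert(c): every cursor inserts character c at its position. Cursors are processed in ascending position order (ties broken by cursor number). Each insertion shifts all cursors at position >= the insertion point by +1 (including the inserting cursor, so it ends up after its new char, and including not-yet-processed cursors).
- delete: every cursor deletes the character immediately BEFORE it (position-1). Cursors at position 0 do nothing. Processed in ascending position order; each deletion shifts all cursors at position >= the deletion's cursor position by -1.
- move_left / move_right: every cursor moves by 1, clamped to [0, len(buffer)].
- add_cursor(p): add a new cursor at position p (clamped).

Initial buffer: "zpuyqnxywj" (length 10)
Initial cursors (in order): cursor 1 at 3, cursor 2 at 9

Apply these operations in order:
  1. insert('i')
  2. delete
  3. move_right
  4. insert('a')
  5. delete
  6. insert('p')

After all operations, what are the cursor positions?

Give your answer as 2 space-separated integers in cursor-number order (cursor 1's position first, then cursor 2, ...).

After op 1 (insert('i')): buffer="zpuiyqnxywij" (len 12), cursors c1@4 c2@11, authorship ...1......2.
After op 2 (delete): buffer="zpuyqnxywj" (len 10), cursors c1@3 c2@9, authorship ..........
After op 3 (move_right): buffer="zpuyqnxywj" (len 10), cursors c1@4 c2@10, authorship ..........
After op 4 (insert('a')): buffer="zpuyaqnxywja" (len 12), cursors c1@5 c2@12, authorship ....1......2
After op 5 (delete): buffer="zpuyqnxywj" (len 10), cursors c1@4 c2@10, authorship ..........
After op 6 (insert('p')): buffer="zpuypqnxywjp" (len 12), cursors c1@5 c2@12, authorship ....1......2

Answer: 5 12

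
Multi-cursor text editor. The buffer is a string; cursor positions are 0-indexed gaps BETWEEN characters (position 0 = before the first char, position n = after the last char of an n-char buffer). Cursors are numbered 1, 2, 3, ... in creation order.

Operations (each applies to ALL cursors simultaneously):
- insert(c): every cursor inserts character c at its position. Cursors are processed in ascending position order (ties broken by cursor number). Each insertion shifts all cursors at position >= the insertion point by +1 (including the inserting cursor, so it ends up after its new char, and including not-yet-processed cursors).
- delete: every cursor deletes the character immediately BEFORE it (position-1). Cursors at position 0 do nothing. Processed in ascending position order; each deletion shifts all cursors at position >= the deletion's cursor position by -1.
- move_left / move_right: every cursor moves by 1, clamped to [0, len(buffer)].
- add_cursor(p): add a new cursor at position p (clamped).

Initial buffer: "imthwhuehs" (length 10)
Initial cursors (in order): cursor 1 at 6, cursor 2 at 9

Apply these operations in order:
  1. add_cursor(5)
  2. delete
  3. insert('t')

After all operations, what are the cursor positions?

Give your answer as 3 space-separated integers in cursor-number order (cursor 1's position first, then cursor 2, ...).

After op 1 (add_cursor(5)): buffer="imthwhuehs" (len 10), cursors c3@5 c1@6 c2@9, authorship ..........
After op 2 (delete): buffer="imthues" (len 7), cursors c1@4 c3@4 c2@6, authorship .......
After op 3 (insert('t')): buffer="imthttuets" (len 10), cursors c1@6 c3@6 c2@9, authorship ....13..2.

Answer: 6 9 6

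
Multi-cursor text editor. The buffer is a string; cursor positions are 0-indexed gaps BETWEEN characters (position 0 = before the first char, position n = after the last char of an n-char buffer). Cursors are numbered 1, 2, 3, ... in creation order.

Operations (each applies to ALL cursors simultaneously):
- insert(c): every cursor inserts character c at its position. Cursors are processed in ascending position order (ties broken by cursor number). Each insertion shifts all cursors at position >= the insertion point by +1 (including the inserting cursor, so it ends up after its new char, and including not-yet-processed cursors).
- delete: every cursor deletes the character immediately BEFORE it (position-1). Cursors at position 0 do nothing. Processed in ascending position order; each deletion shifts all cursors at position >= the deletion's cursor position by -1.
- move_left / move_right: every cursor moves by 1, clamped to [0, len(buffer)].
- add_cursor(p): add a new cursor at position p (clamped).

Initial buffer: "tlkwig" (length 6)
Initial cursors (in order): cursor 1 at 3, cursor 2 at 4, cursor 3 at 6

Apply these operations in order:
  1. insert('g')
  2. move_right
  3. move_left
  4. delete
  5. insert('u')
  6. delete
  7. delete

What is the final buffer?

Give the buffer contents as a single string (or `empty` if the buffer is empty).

After op 1 (insert('g')): buffer="tlkgwgigg" (len 9), cursors c1@4 c2@6 c3@9, authorship ...1.2..3
After op 2 (move_right): buffer="tlkgwgigg" (len 9), cursors c1@5 c2@7 c3@9, authorship ...1.2..3
After op 3 (move_left): buffer="tlkgwgigg" (len 9), cursors c1@4 c2@6 c3@8, authorship ...1.2..3
After op 4 (delete): buffer="tlkwig" (len 6), cursors c1@3 c2@4 c3@5, authorship .....3
After op 5 (insert('u')): buffer="tlkuwuiug" (len 9), cursors c1@4 c2@6 c3@8, authorship ...1.2.33
After op 6 (delete): buffer="tlkwig" (len 6), cursors c1@3 c2@4 c3@5, authorship .....3
After op 7 (delete): buffer="tlg" (len 3), cursors c1@2 c2@2 c3@2, authorship ..3

Answer: tlg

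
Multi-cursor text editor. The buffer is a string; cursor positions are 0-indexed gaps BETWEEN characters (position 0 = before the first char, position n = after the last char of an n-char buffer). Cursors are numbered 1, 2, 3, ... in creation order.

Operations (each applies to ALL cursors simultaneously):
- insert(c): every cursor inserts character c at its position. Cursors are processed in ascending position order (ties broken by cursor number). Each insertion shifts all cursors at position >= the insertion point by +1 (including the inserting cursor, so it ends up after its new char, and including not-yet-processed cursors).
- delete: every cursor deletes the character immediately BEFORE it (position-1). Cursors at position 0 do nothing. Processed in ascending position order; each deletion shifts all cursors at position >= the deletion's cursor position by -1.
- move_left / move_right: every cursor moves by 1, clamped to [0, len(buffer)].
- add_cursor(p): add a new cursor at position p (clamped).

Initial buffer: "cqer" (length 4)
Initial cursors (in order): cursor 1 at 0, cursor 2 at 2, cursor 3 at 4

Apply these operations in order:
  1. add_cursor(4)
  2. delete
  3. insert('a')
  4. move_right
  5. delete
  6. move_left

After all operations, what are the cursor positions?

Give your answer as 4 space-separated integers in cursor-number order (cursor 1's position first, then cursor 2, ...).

Answer: 0 0 0 0

Derivation:
After op 1 (add_cursor(4)): buffer="cqer" (len 4), cursors c1@0 c2@2 c3@4 c4@4, authorship ....
After op 2 (delete): buffer="c" (len 1), cursors c1@0 c2@1 c3@1 c4@1, authorship .
After op 3 (insert('a')): buffer="acaaa" (len 5), cursors c1@1 c2@5 c3@5 c4@5, authorship 1.234
After op 4 (move_right): buffer="acaaa" (len 5), cursors c1@2 c2@5 c3@5 c4@5, authorship 1.234
After op 5 (delete): buffer="a" (len 1), cursors c1@1 c2@1 c3@1 c4@1, authorship 1
After op 6 (move_left): buffer="a" (len 1), cursors c1@0 c2@0 c3@0 c4@0, authorship 1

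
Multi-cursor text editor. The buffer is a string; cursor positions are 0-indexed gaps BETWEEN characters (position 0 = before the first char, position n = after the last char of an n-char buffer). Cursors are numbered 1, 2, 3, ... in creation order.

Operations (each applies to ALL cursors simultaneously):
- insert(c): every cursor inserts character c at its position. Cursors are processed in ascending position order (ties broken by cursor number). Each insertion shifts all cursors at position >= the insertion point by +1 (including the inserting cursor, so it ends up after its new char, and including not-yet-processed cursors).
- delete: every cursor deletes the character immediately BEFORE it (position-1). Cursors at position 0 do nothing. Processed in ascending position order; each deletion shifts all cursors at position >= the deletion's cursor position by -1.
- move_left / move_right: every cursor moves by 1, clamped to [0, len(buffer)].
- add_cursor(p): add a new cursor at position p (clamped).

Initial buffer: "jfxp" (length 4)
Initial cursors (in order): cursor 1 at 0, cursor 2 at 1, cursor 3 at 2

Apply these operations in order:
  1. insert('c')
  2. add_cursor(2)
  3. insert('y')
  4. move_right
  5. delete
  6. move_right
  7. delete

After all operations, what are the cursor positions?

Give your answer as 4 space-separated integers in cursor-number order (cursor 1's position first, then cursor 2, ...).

Answer: 2 2 3 2

Derivation:
After op 1 (insert('c')): buffer="cjcfcxp" (len 7), cursors c1@1 c2@3 c3@5, authorship 1.2.3..
After op 2 (add_cursor(2)): buffer="cjcfcxp" (len 7), cursors c1@1 c4@2 c2@3 c3@5, authorship 1.2.3..
After op 3 (insert('y')): buffer="cyjycyfcyxp" (len 11), cursors c1@2 c4@4 c2@6 c3@9, authorship 11.422.33..
After op 4 (move_right): buffer="cyjycyfcyxp" (len 11), cursors c1@3 c4@5 c2@7 c3@10, authorship 11.422.33..
After op 5 (delete): buffer="cyyycyp" (len 7), cursors c1@2 c4@3 c2@4 c3@6, authorship 114233.
After op 6 (move_right): buffer="cyyycyp" (len 7), cursors c1@3 c4@4 c2@5 c3@7, authorship 114233.
After op 7 (delete): buffer="cyy" (len 3), cursors c1@2 c2@2 c4@2 c3@3, authorship 113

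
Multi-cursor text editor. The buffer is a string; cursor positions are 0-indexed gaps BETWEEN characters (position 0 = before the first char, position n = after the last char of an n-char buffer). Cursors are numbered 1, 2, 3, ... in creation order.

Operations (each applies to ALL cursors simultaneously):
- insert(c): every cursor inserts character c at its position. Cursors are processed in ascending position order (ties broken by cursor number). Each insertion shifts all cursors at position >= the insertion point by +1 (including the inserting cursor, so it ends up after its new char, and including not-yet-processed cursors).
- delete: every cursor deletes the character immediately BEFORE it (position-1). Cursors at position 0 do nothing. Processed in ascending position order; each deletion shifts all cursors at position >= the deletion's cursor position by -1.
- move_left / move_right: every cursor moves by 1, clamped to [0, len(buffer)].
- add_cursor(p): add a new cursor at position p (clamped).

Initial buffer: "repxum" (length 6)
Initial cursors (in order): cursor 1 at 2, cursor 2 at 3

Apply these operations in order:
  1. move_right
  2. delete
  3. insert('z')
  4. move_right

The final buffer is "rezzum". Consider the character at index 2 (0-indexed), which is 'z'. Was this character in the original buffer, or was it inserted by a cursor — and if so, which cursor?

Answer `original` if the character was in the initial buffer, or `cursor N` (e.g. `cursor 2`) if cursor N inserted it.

Answer: cursor 1

Derivation:
After op 1 (move_right): buffer="repxum" (len 6), cursors c1@3 c2@4, authorship ......
After op 2 (delete): buffer="reum" (len 4), cursors c1@2 c2@2, authorship ....
After op 3 (insert('z')): buffer="rezzum" (len 6), cursors c1@4 c2@4, authorship ..12..
After op 4 (move_right): buffer="rezzum" (len 6), cursors c1@5 c2@5, authorship ..12..
Authorship (.=original, N=cursor N): . . 1 2 . .
Index 2: author = 1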